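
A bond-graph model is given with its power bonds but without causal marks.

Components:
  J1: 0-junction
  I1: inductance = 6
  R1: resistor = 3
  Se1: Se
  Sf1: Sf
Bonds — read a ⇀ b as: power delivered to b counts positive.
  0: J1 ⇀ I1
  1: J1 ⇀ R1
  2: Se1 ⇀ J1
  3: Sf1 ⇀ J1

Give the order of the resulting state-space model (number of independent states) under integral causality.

β2 |J1  (Se1: effort source, stroke at far end)
β3 |Sf1  (Sf1 fixes flow; stroke at Sf1)
β0 |I1  (common-e at J1 fixed by 2)
β1 |R1  (J1: bond 2 brought effort, rest push out)

1  (I1 all integral)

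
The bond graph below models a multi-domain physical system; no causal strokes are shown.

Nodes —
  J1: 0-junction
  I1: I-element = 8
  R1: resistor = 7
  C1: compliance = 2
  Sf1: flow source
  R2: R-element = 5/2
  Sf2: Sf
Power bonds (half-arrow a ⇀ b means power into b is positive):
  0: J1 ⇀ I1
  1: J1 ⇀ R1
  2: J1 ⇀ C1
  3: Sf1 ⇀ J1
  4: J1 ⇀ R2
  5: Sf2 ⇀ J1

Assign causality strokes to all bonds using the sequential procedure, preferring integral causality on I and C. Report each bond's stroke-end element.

b0 stroke at I1
b1 stroke at R1
b2 stroke at J1
b3 stroke at Sf1
b4 stroke at R2
b5 stroke at Sf2

#3 →Sf1  (Sf1: flow source, stroke at near end)
#5 →Sf2  (Sf2 (Sf) sets flow on bond)
#0 →I1  (I1: I, integral causality)
#2 →J1  (C1 outputs effort q/C1)
#1 →R1  (0-jn J1 has e-setter on 2)
#4 →R2  (common-e at J1 fixed by 2)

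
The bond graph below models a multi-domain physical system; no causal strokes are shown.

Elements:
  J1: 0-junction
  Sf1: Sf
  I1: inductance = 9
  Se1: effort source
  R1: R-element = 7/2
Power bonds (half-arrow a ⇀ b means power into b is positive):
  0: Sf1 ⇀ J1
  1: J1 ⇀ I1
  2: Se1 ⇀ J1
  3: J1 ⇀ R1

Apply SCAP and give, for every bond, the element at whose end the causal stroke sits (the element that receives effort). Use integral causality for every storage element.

#0 stroke→Sf1  (Sf1 (Sf) sets flow on bond)
#2 stroke→J1  (source Se1 imposes e)
#1 stroke→I1  (0-jn J1 has e-setter on 2)
#3 stroke→R1  (J1: bond 2 brought effort, rest push out)

#0 stroke→Sf1
#1 stroke→I1
#2 stroke→J1
#3 stroke→R1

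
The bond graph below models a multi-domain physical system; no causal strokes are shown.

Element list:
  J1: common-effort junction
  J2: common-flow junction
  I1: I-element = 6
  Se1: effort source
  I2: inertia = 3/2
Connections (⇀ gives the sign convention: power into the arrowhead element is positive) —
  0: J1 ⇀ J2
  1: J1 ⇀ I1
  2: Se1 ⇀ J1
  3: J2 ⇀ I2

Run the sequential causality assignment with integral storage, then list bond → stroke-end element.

β2 |J1  (Se1 fixes effort; stroke away)
β0 |J2  (J1: bond 2 brought effort, rest push out)
β1 |I1  (J1 effort already set via bond 2)
β3 |I2  (closing 1-jn rule on J2)

#0 stroke→J2
#1 stroke→I1
#2 stroke→J1
#3 stroke→I2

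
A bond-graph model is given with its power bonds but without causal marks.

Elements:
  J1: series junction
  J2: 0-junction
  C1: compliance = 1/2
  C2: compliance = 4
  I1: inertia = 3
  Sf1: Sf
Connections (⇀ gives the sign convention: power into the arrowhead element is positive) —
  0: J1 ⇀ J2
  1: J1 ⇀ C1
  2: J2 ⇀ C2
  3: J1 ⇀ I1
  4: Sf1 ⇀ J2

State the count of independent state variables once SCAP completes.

β4 |Sf1  (source Sf1 imposes f)
β1 |J1  (C1 integral (e out))
β2 |J2  (C2 integral (e out))
β0 |J1  (J2: bond 2 brought effort, rest push out)
β3 |I1  (only one flow-in slot at J1)

3  (C1, C2, I1 all integral)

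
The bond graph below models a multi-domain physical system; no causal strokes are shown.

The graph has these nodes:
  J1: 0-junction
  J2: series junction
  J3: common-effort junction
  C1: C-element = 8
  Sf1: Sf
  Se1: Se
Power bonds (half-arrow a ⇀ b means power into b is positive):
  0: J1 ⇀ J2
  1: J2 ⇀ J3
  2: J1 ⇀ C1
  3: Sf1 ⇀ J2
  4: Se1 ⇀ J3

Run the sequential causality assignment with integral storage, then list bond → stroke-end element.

#3 |Sf1  (Sf1 (Sf) sets flow on bond)
#4 |J3  (Se1: effort source, stroke at far end)
#0 |J2  (1-jn J2 has f-setter on 3)
#1 |J2  (J2: bond 3 brought flow, rest push out)
#2 |J1  (only one effort-in slot at J1)

β0 stroke→J2
β1 stroke→J2
β2 stroke→J1
β3 stroke→Sf1
β4 stroke→J3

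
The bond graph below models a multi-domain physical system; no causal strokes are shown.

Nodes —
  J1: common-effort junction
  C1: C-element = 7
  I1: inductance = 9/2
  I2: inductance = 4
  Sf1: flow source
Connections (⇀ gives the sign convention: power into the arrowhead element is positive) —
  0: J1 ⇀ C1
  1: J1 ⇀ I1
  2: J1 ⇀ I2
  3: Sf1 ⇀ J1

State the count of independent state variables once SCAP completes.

3  (C1, I1, I2 all integral)

b3 stroke→Sf1  (Sf1 fixes flow; stroke at Sf1)
b0 stroke→J1  (prefer integral on C1)
b1 stroke→I1  (J1: bond 0 brought effort, rest push out)
b2 stroke→I2  (0-jn J1 has e-setter on 0)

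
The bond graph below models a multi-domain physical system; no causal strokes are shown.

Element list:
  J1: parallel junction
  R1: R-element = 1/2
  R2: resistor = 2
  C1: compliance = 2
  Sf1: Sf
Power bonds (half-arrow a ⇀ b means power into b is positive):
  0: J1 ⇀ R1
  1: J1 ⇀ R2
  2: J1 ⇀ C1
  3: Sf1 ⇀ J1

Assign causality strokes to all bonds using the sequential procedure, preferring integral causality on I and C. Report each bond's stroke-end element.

b0 stroke→R1
b1 stroke→R2
b2 stroke→J1
b3 stroke→Sf1

bond 3 →Sf1  (Sf1 fixes flow; stroke at Sf1)
bond 2 →J1  (C1 outputs effort q/C1)
bond 0 →R1  (J1: bond 2 brought effort, rest push out)
bond 1 →R2  (0-jn J1 has e-setter on 2)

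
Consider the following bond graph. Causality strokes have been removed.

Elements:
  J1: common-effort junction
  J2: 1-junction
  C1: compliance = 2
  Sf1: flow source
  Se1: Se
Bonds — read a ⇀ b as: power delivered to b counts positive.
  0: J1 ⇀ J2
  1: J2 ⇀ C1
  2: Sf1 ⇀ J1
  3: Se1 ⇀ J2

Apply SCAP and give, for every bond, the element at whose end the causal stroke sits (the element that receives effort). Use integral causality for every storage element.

β0 |J1
β1 |J2
β2 |Sf1
β3 |J2

#2 →Sf1  (Sf1 (Sf) sets flow on bond)
#3 →J2  (Se1: effort source, stroke at far end)
#0 →J1  (closing 0-jn rule on J1)
#1 →J2  (1-jn J2 has f-setter on 0)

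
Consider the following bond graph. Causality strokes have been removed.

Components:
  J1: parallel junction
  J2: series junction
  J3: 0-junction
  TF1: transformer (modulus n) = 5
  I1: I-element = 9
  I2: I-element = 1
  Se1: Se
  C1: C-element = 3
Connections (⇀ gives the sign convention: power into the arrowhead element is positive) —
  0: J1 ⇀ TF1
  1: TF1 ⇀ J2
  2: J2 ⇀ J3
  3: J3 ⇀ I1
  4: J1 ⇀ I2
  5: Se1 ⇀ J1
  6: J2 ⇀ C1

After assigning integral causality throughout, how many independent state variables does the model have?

3  (C1, I1, I2 all integral)

#5 |J1  (source Se1 imposes e)
#0 |TF1  (J1 effort already set via bond 5)
#4 |I2  (J1 effort already set via bond 5)
#1 |J2  (TF1: transformer flips bond 0)
#3 |I1  (I1: I, integral causality)
#2 |J3  (J3 needs exactly one e-in)
#6 |J2  (J2: bond 2 brought flow, rest push out)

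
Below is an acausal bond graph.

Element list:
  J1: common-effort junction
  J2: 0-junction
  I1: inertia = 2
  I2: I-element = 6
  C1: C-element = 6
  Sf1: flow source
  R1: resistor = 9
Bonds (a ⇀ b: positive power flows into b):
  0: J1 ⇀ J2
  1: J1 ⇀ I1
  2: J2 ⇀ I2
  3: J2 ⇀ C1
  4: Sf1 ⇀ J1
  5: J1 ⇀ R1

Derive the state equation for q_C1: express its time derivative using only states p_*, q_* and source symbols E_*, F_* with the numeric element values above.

β4 →Sf1  (Sf1: flow source, stroke at near end)
β1 →I1  (I1: I, integral causality)
β2 →I2  (prefer integral on I2)
β3 →J2  (C1: C, integral causality)
β0 →J1  (J2 effort already set via bond 3)
β5 →R1  (common-e at J1 fixed by 0)

dq_C1/dt = F_Sf1 - p_I1/2 - p_I2/6 - q_C1/54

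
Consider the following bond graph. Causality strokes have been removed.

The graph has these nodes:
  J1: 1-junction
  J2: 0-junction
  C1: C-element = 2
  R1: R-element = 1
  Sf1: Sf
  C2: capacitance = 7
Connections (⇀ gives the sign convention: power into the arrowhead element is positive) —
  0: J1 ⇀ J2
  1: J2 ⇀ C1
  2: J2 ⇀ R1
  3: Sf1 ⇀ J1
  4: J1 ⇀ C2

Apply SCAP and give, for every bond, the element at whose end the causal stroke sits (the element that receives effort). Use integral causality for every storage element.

#3 →Sf1  (source Sf1 imposes f)
#0 →J1  (J1 flow already set via bond 3)
#4 →J1  (J1: bond 3 brought flow, rest push out)
#1 →J2  (C1 outputs effort q/C1)
#2 →R1  (J2: bond 1 brought effort, rest push out)

b0 |J1
b1 |J2
b2 |R1
b3 |Sf1
b4 |J1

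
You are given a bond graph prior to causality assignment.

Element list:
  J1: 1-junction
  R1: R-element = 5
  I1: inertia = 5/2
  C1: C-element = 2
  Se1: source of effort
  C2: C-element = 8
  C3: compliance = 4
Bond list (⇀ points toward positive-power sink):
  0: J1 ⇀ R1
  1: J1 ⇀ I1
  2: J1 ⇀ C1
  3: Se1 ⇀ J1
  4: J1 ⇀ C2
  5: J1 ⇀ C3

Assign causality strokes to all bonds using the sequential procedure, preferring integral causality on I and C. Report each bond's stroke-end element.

bond 0 →J1
bond 1 →I1
bond 2 →J1
bond 3 →J1
bond 4 →J1
bond 5 →J1

β3 |J1  (source Se1 imposes e)
β1 |I1  (prefer integral on I1)
β0 |J1  (J1 flow already set via bond 1)
β2 |J1  (1-jn J1 has f-setter on 1)
β4 |J1  (J1 flow already set via bond 1)
β5 |J1  (J1: bond 1 brought flow, rest push out)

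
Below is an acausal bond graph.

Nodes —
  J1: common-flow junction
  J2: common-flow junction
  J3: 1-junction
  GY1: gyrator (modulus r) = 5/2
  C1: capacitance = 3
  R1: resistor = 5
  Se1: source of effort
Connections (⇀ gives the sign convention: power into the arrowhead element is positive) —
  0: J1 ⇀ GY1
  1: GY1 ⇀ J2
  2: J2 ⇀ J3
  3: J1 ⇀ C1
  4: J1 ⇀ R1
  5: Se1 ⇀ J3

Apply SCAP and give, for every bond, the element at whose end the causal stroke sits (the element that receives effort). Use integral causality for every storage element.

b5 →J3  (Se1 (Se) sets effort on bond)
b2 →J2  (only one flow-in slot at J3)
b1 →GY1  (J2 needs exactly one f-in)
b0 →GY1  (GY1: gyrator matches bond 1)
b3 →J1  (common-f at J1 fixed by 0)
b4 →J1  (1-jn J1 has f-setter on 0)

b0 →GY1
b1 →GY1
b2 →J2
b3 →J1
b4 →J1
b5 →J3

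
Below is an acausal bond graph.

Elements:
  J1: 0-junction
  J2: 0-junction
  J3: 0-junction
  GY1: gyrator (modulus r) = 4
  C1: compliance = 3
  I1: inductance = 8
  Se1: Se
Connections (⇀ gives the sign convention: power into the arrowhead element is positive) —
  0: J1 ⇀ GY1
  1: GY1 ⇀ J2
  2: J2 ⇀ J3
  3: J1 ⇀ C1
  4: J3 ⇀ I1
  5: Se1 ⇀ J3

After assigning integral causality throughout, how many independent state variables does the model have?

2  (C1, I1 all integral)

bond 5 stroke→J3  (Se1 fixes effort; stroke away)
bond 2 stroke→J2  (J3 effort already set via bond 5)
bond 4 stroke→I1  (J3: bond 5 brought effort, rest push out)
bond 1 stroke→GY1  (J2: bond 2 brought effort, rest push out)
bond 0 stroke→GY1  (GY1: gyrator matches bond 1)
bond 3 stroke→J1  (only one effort-in slot at J1)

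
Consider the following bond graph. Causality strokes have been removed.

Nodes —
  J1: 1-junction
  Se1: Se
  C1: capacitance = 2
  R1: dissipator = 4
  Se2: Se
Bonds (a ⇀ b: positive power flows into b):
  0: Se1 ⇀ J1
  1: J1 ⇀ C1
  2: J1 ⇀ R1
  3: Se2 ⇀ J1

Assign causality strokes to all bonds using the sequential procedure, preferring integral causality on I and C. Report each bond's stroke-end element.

β0 stroke at J1  (Se1 fixes effort; stroke away)
β3 stroke at J1  (Se2: effort source, stroke at far end)
β1 stroke at J1  (C1 integral (e out))
β2 stroke at R1  (closing 1-jn rule on J1)

#0 stroke→J1
#1 stroke→J1
#2 stroke→R1
#3 stroke→J1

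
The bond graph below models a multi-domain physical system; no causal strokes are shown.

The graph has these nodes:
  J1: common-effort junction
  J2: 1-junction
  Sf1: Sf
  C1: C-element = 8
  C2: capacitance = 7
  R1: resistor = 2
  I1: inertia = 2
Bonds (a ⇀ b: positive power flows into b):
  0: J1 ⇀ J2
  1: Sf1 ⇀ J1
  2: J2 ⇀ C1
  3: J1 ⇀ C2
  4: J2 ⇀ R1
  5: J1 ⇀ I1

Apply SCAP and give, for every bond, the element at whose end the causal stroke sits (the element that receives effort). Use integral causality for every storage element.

β0 →J2
β1 →Sf1
β2 →J2
β3 →J1
β4 →R1
β5 →I1

bond 1 |Sf1  (Sf1 fixes flow; stroke at Sf1)
bond 2 |J2  (prefer integral on C1)
bond 3 |J1  (C2 outputs effort q/C2)
bond 0 |J2  (0-jn J1 has e-setter on 3)
bond 5 |I1  (J1 effort already set via bond 3)
bond 4 |R1  (only one flow-in slot at J2)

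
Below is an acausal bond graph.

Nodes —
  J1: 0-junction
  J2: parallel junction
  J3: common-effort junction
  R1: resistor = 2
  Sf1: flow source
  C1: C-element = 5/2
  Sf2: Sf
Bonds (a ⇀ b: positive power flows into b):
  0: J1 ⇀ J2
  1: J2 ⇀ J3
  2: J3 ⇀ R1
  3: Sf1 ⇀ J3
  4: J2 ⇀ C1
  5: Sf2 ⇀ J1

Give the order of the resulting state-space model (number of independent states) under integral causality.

1  (C1 all integral)

#3 →Sf1  (Sf1: flow source, stroke at near end)
#5 →Sf2  (Sf2 (Sf) sets flow on bond)
#0 →J1  (J1 needs exactly one e-in)
#4 →J2  (prefer integral on C1)
#1 →J3  (J2: bond 4 brought effort, rest push out)
#2 →R1  (J3 effort already set via bond 1)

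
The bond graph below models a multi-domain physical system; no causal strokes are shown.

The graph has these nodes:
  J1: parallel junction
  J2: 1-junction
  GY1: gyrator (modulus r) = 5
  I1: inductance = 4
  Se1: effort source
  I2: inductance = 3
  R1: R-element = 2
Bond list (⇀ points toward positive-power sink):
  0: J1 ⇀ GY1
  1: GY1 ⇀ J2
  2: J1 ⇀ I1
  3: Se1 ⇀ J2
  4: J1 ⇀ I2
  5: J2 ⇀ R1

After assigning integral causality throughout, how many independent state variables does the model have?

bond 3 |J2  (Se1 (Se) sets effort on bond)
bond 2 |I1  (prefer integral on I1)
bond 4 |I2  (I2: I, integral causality)
bond 0 |J1  (J1 needs exactly one e-in)
bond 1 |J2  (GY GY1: same side as bond 0)
bond 5 |R1  (only one flow-in slot at J2)

2  (I1, I2 all integral)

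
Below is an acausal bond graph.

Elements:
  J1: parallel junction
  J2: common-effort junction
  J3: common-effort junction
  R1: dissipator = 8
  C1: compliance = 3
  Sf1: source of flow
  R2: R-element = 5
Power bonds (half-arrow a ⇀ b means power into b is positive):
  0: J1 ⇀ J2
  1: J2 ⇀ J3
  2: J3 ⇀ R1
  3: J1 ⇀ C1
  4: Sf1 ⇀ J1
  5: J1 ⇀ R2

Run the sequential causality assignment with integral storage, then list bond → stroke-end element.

bond 4 |Sf1  (source Sf1 imposes f)
bond 3 |J1  (prefer integral on C1)
bond 0 |J2  (J1 effort already set via bond 3)
bond 5 |R2  (common-e at J1 fixed by 3)
bond 1 |J3  (J2: bond 0 brought effort, rest push out)
bond 2 |R1  (J3: bond 1 brought effort, rest push out)

#0 →J2
#1 →J3
#2 →R1
#3 →J1
#4 →Sf1
#5 →R2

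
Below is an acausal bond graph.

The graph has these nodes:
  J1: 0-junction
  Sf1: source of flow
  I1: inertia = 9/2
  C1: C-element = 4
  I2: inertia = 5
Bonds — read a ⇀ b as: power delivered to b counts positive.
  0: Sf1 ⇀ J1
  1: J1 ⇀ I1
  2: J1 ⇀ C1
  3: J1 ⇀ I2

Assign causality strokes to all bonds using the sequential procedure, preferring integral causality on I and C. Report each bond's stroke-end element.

#0 stroke at Sf1  (Sf1 fixes flow; stroke at Sf1)
#1 stroke at I1  (I1 integral (f out))
#2 stroke at J1  (C1: C, integral causality)
#3 stroke at I2  (0-jn J1 has e-setter on 2)

#0 |Sf1
#1 |I1
#2 |J1
#3 |I2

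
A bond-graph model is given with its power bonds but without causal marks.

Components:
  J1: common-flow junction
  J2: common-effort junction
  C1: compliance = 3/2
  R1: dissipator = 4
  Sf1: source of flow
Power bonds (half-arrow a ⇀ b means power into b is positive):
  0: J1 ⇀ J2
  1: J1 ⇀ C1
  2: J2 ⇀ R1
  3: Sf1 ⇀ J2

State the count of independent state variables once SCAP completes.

1  (C1 all integral)

b3 stroke→Sf1  (Sf1: flow source, stroke at near end)
b1 stroke→J1  (C1: C, integral causality)
b0 stroke→J2  (only one flow-in slot at J1)
b2 stroke→R1  (J2 effort already set via bond 0)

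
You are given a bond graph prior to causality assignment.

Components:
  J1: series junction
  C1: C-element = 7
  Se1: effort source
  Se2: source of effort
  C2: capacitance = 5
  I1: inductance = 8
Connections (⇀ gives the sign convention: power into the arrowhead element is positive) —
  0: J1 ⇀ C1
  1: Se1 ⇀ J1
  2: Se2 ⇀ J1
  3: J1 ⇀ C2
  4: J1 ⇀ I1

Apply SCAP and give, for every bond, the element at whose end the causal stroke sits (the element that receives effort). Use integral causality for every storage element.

bond 0 |J1
bond 1 |J1
bond 2 |J1
bond 3 |J1
bond 4 |I1

β1 stroke→J1  (Se1 (Se) sets effort on bond)
β2 stroke→J1  (Se2 fixes effort; stroke away)
β0 stroke→J1  (prefer integral on C1)
β3 stroke→J1  (C2 outputs effort q/C2)
β4 stroke→I1  (J1: last free bond brings flow in)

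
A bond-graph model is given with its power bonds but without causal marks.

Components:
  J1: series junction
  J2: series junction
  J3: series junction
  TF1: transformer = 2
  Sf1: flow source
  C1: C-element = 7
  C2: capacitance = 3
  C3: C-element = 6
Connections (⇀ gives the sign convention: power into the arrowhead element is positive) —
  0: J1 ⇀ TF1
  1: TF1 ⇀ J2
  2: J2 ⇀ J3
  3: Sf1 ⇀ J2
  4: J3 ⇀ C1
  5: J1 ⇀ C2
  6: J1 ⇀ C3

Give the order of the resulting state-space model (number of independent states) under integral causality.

3  (C1, C2, C3 all integral)

b3 |Sf1  (Sf1 (Sf) sets flow on bond)
b1 |J2  (J2 flow already set via bond 3)
b2 |J2  (common-f at J2 fixed by 3)
b4 |J3  (J3: bond 2 brought flow, rest push out)
b0 |TF1  (through TF1, causality passes straight; one stroke at TF1)
b5 |J1  (J1: bond 0 brought flow, rest push out)
b6 |J1  (1-jn J1 has f-setter on 0)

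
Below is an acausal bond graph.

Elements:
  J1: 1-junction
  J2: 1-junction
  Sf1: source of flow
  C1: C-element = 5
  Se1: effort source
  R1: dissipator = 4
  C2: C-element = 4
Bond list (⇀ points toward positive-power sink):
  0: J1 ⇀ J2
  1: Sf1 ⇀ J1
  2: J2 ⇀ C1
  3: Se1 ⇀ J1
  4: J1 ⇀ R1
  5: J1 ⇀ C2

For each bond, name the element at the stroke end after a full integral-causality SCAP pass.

bond 0 →J1
bond 1 →Sf1
bond 2 →J2
bond 3 →J1
bond 4 →J1
bond 5 →J1

b1 stroke→Sf1  (Sf1: flow source, stroke at near end)
b3 stroke→J1  (Se1: effort source, stroke at far end)
b0 stroke→J1  (common-f at J1 fixed by 1)
b4 stroke→J1  (common-f at J1 fixed by 1)
b5 stroke→J1  (common-f at J1 fixed by 1)
b2 stroke→J2  (J2 flow already set via bond 0)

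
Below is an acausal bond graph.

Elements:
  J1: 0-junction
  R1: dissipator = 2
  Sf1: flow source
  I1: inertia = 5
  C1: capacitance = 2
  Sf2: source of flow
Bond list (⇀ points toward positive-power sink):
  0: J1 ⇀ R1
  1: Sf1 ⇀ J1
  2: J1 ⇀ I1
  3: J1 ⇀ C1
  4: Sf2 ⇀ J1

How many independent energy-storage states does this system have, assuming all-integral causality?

β1 →Sf1  (Sf1 fixes flow; stroke at Sf1)
β4 →Sf2  (Sf2 (Sf) sets flow on bond)
β2 →I1  (I1 integral (f out))
β3 →J1  (C1 integral (e out))
β0 →R1  (0-jn J1 has e-setter on 3)

2  (C1, I1 all integral)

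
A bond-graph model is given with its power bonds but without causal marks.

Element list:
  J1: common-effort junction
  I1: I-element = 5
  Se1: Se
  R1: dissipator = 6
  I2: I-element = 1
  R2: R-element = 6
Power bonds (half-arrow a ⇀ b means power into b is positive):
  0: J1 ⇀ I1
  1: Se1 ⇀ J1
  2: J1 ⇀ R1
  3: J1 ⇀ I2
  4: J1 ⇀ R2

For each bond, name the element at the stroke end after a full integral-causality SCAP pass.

#0 |I1
#1 |J1
#2 |R1
#3 |I2
#4 |R2

#1 stroke→J1  (source Se1 imposes e)
#0 stroke→I1  (J1: bond 1 brought effort, rest push out)
#2 stroke→R1  (0-jn J1 has e-setter on 1)
#3 stroke→I2  (J1 effort already set via bond 1)
#4 stroke→R2  (J1 effort already set via bond 1)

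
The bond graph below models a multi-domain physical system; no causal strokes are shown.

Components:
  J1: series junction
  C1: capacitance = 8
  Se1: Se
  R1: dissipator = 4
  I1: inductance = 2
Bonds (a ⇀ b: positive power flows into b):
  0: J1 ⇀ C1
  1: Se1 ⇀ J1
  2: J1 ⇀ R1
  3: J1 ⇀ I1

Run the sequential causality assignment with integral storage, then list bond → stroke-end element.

#0 stroke→J1
#1 stroke→J1
#2 stroke→J1
#3 stroke→I1

β1 stroke at J1  (Se1 fixes effort; stroke away)
β0 stroke at J1  (prefer integral on C1)
β3 stroke at I1  (I1 outputs flow p/I1)
β2 stroke at J1  (common-f at J1 fixed by 3)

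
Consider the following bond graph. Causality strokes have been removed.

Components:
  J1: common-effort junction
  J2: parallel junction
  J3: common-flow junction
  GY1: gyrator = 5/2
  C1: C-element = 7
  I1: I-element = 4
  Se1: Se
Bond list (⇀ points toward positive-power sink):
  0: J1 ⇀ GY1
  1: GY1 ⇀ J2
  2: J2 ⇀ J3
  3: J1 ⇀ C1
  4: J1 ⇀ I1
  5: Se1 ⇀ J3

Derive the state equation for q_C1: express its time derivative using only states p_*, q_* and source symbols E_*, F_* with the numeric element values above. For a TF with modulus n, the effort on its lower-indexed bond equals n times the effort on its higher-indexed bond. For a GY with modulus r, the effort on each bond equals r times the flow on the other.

dq_C1/dt = 2*E_Se1/5 - p_I1/4

β5 stroke→J3  (source Se1 imposes e)
β2 stroke→J2  (only one flow-in slot at J3)
β1 stroke→GY1  (J2: bond 2 brought effort, rest push out)
β0 stroke→GY1  (GY1: gyrator matches bond 1)
β3 stroke→J1  (C1: C, integral causality)
β4 stroke→I1  (common-e at J1 fixed by 3)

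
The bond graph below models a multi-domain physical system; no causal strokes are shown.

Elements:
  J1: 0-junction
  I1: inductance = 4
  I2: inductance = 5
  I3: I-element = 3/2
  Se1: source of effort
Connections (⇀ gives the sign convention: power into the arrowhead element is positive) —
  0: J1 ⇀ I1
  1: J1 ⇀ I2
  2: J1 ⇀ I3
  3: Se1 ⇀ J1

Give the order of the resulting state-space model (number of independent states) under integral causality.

β3 →J1  (Se1 (Se) sets effort on bond)
β0 →I1  (J1: bond 3 brought effort, rest push out)
β1 →I2  (J1 effort already set via bond 3)
β2 →I3  (common-e at J1 fixed by 3)

3  (I1, I2, I3 all integral)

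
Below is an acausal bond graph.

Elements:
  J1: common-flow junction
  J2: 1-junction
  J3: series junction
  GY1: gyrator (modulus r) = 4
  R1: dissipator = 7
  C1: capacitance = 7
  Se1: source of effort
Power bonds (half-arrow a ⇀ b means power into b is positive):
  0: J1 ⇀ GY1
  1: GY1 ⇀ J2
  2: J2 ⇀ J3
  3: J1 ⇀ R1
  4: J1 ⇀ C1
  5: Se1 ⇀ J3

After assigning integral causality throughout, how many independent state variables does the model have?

1  (C1 all integral)

bond 5 stroke→J3  (source Se1 imposes e)
bond 2 stroke→J2  (J3 needs exactly one f-in)
bond 1 stroke→GY1  (J2 needs exactly one f-in)
bond 0 stroke→GY1  (GY1: gyrator matches bond 1)
bond 3 stroke→J1  (J1: bond 0 brought flow, rest push out)
bond 4 stroke→J1  (common-f at J1 fixed by 0)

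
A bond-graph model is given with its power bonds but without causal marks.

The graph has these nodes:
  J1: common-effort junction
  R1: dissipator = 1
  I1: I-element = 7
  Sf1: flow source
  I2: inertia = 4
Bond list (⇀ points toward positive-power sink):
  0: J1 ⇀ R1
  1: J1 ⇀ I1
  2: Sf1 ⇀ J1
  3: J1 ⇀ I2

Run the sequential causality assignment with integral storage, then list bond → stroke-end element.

b2 stroke at Sf1  (source Sf1 imposes f)
b1 stroke at I1  (I1 outputs flow p/I1)
b3 stroke at I2  (I2: I, integral causality)
b0 stroke at J1  (only one effort-in slot at J1)

b0 |J1
b1 |I1
b2 |Sf1
b3 |I2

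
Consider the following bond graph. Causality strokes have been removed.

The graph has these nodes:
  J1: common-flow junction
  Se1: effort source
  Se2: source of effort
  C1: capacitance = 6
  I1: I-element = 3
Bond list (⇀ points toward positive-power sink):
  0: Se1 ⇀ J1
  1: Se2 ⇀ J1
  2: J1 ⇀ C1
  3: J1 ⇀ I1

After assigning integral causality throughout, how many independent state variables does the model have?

#0 |J1  (Se1: effort source, stroke at far end)
#1 |J1  (source Se2 imposes e)
#2 |J1  (prefer integral on C1)
#3 |I1  (J1 needs exactly one f-in)

2  (C1, I1 all integral)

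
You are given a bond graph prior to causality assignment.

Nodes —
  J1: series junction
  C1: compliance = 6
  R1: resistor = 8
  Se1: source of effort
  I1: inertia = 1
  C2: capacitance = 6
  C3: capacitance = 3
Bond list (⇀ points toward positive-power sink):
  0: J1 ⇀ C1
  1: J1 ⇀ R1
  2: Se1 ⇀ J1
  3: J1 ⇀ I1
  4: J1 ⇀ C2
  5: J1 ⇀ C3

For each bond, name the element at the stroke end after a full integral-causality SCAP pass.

#2 →J1  (source Se1 imposes e)
#0 →J1  (C1: C, integral causality)
#3 →I1  (I1 integral (f out))
#1 →J1  (1-jn J1 has f-setter on 3)
#4 →J1  (common-f at J1 fixed by 3)
#5 →J1  (J1 flow already set via bond 3)

#0 |J1
#1 |J1
#2 |J1
#3 |I1
#4 |J1
#5 |J1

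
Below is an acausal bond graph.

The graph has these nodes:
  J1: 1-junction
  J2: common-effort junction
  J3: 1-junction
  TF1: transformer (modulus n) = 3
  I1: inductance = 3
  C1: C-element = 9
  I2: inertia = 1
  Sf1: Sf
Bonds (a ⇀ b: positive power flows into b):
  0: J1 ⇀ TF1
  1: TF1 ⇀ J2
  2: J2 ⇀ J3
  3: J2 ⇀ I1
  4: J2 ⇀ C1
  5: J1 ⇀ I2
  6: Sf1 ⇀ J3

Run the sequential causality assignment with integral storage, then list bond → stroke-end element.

b6 stroke at Sf1  (Sf1: flow source, stroke at near end)
b2 stroke at J3  (1-jn J3 has f-setter on 6)
b3 stroke at I1  (prefer integral on I1)
b4 stroke at J2  (C1: C, integral causality)
b1 stroke at TF1  (J2 effort already set via bond 4)
b0 stroke at J1  (through TF1, causality passes straight; one stroke at TF1)
b5 stroke at I2  (J1 needs exactly one f-in)

b0 stroke→J1
b1 stroke→TF1
b2 stroke→J3
b3 stroke→I1
b4 stroke→J2
b5 stroke→I2
b6 stroke→Sf1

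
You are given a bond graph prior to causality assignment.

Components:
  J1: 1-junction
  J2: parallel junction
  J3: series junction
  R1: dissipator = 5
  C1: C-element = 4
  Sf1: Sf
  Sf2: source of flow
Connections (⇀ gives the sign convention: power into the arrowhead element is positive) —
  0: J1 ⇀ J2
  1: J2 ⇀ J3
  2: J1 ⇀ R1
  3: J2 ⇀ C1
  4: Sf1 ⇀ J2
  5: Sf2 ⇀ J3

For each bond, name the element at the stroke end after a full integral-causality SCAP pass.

bond 4 stroke at Sf1  (Sf1 fixes flow; stroke at Sf1)
bond 5 stroke at Sf2  (source Sf2 imposes f)
bond 1 stroke at J3  (J3: bond 5 brought flow, rest push out)
bond 3 stroke at J2  (C1 outputs effort q/C1)
bond 0 stroke at J1  (J2: bond 3 brought effort, rest push out)
bond 2 stroke at R1  (only one flow-in slot at J1)

β0 stroke→J1
β1 stroke→J3
β2 stroke→R1
β3 stroke→J2
β4 stroke→Sf1
β5 stroke→Sf2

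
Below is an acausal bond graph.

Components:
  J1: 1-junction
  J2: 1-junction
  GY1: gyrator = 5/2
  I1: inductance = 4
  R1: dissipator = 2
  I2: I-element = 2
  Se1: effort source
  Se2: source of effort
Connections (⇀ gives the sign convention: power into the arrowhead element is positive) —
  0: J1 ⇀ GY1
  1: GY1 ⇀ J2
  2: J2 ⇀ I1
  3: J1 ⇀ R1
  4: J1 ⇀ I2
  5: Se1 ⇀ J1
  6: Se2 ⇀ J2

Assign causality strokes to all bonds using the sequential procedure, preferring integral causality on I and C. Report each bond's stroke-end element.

bond 5 →J1  (Se1 (Se) sets effort on bond)
bond 6 →J2  (source Se2 imposes e)
bond 2 →I1  (I1 outputs flow p/I1)
bond 1 →J2  (common-f at J2 fixed by 2)
bond 0 →J1  (GY1 both-in/both-out from 1)
bond 4 →I2  (I2 integral (f out))
bond 3 →J1  (J1 flow already set via bond 4)

β0 →J1
β1 →J2
β2 →I1
β3 →J1
β4 →I2
β5 →J1
β6 →J2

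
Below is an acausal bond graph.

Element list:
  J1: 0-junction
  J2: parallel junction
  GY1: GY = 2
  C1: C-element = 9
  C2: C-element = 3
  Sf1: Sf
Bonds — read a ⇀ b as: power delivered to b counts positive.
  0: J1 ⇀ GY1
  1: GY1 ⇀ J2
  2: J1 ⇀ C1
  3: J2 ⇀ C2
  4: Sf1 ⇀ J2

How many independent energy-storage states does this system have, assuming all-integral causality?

bond 4 →Sf1  (Sf1: flow source, stroke at near end)
bond 2 →J1  (C1 integral (e out))
bond 0 →GY1  (0-jn J1 has e-setter on 2)
bond 1 →GY1  (GY1: gyrator matches bond 0)
bond 3 →J2  (only one effort-in slot at J2)

2  (C1, C2 all integral)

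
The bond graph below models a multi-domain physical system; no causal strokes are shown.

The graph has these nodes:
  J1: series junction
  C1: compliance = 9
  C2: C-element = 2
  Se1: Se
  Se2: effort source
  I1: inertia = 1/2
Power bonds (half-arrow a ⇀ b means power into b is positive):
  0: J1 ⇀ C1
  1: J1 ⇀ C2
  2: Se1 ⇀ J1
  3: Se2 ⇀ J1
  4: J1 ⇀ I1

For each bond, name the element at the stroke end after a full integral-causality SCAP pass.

bond 2 |J1  (Se1 (Se) sets effort on bond)
bond 3 |J1  (Se2 (Se) sets effort on bond)
bond 0 |J1  (C1 outputs effort q/C1)
bond 1 |J1  (C2: C, integral causality)
bond 4 |I1  (only one flow-in slot at J1)

b0 |J1
b1 |J1
b2 |J1
b3 |J1
b4 |I1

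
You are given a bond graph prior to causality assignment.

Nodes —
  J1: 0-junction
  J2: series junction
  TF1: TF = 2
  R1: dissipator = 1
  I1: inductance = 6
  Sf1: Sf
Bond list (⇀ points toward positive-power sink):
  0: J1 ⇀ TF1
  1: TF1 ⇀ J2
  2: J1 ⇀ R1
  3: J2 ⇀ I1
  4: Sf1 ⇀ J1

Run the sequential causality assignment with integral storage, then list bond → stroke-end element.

bond 0 stroke→TF1
bond 1 stroke→J2
bond 2 stroke→J1
bond 3 stroke→I1
bond 4 stroke→Sf1

bond 4 |Sf1  (Sf1 (Sf) sets flow on bond)
bond 3 |I1  (I1: I, integral causality)
bond 1 |J2  (J2 flow already set via bond 3)
bond 0 |TF1  (TF1 one-in-one-out from 1)
bond 2 |J1  (only one effort-in slot at J1)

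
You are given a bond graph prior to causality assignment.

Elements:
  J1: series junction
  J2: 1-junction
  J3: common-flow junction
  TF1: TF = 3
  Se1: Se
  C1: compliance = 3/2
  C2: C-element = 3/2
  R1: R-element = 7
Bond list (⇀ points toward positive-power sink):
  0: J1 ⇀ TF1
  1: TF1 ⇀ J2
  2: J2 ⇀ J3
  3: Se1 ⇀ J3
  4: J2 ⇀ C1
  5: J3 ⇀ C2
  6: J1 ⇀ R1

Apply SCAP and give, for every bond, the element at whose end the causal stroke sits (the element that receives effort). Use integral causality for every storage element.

#0 stroke→J1
#1 stroke→TF1
#2 stroke→J2
#3 stroke→J3
#4 stroke→J2
#5 stroke→J3
#6 stroke→R1

#3 stroke at J3  (Se1 fixes effort; stroke away)
#4 stroke at J2  (prefer integral on C1)
#5 stroke at J3  (C2 integral (e out))
#2 stroke at J2  (closing 1-jn rule on J3)
#1 stroke at TF1  (J2: last free bond brings flow in)
#0 stroke at J1  (TF1 one-in-one-out from 1)
#6 stroke at R1  (closing 1-jn rule on J1)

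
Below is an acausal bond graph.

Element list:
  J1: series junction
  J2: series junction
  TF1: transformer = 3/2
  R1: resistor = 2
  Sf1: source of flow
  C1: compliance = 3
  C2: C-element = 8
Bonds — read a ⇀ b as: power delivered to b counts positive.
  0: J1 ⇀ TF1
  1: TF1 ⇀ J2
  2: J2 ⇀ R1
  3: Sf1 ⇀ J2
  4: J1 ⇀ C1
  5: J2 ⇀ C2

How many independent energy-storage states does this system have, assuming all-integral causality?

bond 3 stroke→Sf1  (Sf1 fixes flow; stroke at Sf1)
bond 1 stroke→J2  (J2: bond 3 brought flow, rest push out)
bond 2 stroke→J2  (J2: bond 3 brought flow, rest push out)
bond 5 stroke→J2  (J2 flow already set via bond 3)
bond 0 stroke→TF1  (TF1 one-in-one-out from 1)
bond 4 stroke→J1  (J1 flow already set via bond 0)

2  (C1, C2 all integral)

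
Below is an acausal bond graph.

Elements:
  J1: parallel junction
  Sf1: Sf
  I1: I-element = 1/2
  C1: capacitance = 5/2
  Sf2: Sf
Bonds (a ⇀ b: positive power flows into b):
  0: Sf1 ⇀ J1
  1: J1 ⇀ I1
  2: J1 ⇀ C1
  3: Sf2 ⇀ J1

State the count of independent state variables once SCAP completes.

b0 stroke→Sf1  (Sf1: flow source, stroke at near end)
b3 stroke→Sf2  (Sf2 fixes flow; stroke at Sf2)
b1 stroke→I1  (I1 outputs flow p/I1)
b2 stroke→J1  (J1 needs exactly one e-in)

2  (C1, I1 all integral)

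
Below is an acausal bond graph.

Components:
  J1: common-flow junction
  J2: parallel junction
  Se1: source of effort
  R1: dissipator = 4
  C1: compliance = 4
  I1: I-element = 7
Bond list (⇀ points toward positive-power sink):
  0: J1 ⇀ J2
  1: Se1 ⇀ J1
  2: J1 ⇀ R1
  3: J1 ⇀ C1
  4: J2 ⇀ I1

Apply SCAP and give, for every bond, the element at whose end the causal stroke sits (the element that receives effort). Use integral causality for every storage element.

b1 stroke at J1  (Se1 (Se) sets effort on bond)
b3 stroke at J1  (prefer integral on C1)
b4 stroke at I1  (prefer integral on I1)
b0 stroke at J2  (closing 0-jn rule on J2)
b2 stroke at J1  (J1 flow already set via bond 0)

b0 stroke→J2
b1 stroke→J1
b2 stroke→J1
b3 stroke→J1
b4 stroke→I1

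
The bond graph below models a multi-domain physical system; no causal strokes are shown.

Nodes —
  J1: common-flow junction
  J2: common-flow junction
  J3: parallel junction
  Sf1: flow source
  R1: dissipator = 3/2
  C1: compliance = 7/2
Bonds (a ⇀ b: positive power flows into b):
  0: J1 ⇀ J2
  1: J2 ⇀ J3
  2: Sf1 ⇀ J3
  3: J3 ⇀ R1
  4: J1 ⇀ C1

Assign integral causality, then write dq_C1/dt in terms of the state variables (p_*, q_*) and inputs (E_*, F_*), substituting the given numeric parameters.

dq_C1/dt = -F_Sf1 - 4*q_C1/21

b2 stroke→Sf1  (source Sf1 imposes f)
b4 stroke→J1  (C1 integral (e out))
b0 stroke→J2  (closing 1-jn rule on J1)
b1 stroke→J3  (J2: last free bond brings flow in)
b3 stroke→R1  (common-e at J3 fixed by 1)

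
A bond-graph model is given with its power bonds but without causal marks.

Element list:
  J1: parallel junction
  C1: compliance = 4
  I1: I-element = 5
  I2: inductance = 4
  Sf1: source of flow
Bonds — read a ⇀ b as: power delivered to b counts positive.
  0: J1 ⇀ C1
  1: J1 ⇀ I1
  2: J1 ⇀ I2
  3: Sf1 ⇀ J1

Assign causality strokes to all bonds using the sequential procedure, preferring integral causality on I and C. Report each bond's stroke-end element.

β3 stroke→Sf1  (Sf1 fixes flow; stroke at Sf1)
β0 stroke→J1  (C1 integral (e out))
β1 stroke→I1  (J1: bond 0 brought effort, rest push out)
β2 stroke→I2  (0-jn J1 has e-setter on 0)

bond 0 stroke→J1
bond 1 stroke→I1
bond 2 stroke→I2
bond 3 stroke→Sf1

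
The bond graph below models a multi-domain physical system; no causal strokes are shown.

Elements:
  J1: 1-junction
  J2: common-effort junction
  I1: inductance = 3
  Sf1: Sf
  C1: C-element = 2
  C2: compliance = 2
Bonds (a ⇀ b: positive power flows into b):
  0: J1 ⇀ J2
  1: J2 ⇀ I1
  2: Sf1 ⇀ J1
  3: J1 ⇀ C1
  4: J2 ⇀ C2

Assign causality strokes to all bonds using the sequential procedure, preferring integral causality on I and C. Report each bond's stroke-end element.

b0 →J1
b1 →I1
b2 →Sf1
b3 →J1
b4 →J2

bond 2 |Sf1  (Sf1: flow source, stroke at near end)
bond 0 |J1  (common-f at J1 fixed by 2)
bond 3 |J1  (J1 flow already set via bond 2)
bond 1 |I1  (I1: I, integral causality)
bond 4 |J2  (closing 0-jn rule on J2)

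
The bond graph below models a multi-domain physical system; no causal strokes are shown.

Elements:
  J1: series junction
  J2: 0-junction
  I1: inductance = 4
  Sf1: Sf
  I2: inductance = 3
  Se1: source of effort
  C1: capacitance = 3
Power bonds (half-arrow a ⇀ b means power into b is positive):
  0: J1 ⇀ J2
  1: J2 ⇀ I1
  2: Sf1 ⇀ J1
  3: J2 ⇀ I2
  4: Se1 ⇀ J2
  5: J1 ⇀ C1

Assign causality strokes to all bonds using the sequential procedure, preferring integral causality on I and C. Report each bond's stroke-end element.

#2 stroke at Sf1  (Sf1: flow source, stroke at near end)
#4 stroke at J2  (source Se1 imposes e)
#0 stroke at J1  (1-jn J1 has f-setter on 2)
#5 stroke at J1  (J1: bond 2 brought flow, rest push out)
#1 stroke at I1  (J2: bond 4 brought effort, rest push out)
#3 stroke at I2  (0-jn J2 has e-setter on 4)

b0 |J1
b1 |I1
b2 |Sf1
b3 |I2
b4 |J2
b5 |J1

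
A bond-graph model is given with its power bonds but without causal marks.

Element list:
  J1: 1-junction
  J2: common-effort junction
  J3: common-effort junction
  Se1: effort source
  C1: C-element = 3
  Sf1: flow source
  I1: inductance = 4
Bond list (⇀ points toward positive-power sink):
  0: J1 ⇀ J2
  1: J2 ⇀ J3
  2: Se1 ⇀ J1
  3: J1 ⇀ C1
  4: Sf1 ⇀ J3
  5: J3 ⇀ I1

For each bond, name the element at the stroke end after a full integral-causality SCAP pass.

#0 stroke at J2
#1 stroke at J3
#2 stroke at J1
#3 stroke at J1
#4 stroke at Sf1
#5 stroke at I1

β2 stroke at J1  (source Se1 imposes e)
β4 stroke at Sf1  (Sf1 (Sf) sets flow on bond)
β3 stroke at J1  (prefer integral on C1)
β0 stroke at J2  (J1 needs exactly one f-in)
β1 stroke at J3  (J2: bond 0 brought effort, rest push out)
β5 stroke at I1  (J3 effort already set via bond 1)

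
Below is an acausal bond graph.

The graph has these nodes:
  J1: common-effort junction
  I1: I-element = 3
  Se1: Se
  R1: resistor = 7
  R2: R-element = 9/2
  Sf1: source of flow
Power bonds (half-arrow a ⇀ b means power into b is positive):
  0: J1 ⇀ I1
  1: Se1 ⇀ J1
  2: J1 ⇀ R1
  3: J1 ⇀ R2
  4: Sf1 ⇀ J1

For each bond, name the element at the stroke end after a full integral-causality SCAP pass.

#0 →I1
#1 →J1
#2 →R1
#3 →R2
#4 →Sf1

#1 →J1  (Se1 fixes effort; stroke away)
#4 →Sf1  (source Sf1 imposes f)
#0 →I1  (0-jn J1 has e-setter on 1)
#2 →R1  (J1: bond 1 brought effort, rest push out)
#3 →R2  (J1: bond 1 brought effort, rest push out)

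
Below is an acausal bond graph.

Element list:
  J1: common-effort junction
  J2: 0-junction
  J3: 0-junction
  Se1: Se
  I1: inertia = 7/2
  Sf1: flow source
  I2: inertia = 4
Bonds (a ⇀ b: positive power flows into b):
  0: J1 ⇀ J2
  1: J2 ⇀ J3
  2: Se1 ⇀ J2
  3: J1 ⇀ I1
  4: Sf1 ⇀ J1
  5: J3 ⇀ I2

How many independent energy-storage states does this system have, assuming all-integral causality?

2  (I1, I2 all integral)

b2 stroke→J2  (Se1 fixes effort; stroke away)
b4 stroke→Sf1  (source Sf1 imposes f)
b0 stroke→J1  (J2 effort already set via bond 2)
b1 stroke→J3  (0-jn J2 has e-setter on 2)
b5 stroke→I2  (0-jn J3 has e-setter on 1)
b3 stroke→I1  (J1 effort already set via bond 0)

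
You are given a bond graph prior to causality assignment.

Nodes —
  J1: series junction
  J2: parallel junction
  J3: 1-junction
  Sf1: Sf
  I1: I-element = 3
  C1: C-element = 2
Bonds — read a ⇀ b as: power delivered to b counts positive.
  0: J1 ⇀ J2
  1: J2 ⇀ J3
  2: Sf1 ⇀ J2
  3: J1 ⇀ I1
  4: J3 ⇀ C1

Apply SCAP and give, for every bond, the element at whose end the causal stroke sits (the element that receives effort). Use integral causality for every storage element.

bond 0 →J1
bond 1 →J2
bond 2 →Sf1
bond 3 →I1
bond 4 →J3

β2 |Sf1  (Sf1: flow source, stroke at near end)
β3 |I1  (prefer integral on I1)
β0 |J1  (1-jn J1 has f-setter on 3)
β1 |J2  (J2: last free bond brings effort in)
β4 |J3  (J3: bond 1 brought flow, rest push out)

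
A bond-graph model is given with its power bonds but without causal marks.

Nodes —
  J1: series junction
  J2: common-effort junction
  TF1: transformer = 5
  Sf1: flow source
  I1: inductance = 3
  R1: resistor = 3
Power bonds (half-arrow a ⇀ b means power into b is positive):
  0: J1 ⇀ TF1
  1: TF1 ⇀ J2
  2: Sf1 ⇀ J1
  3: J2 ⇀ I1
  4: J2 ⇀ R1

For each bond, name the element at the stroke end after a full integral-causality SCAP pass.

b2 →Sf1  (source Sf1 imposes f)
b0 →J1  (J1: bond 2 brought flow, rest push out)
b1 →TF1  (through TF1, causality passes straight; one stroke at TF1)
b3 →I1  (I1: I, integral causality)
b4 →J2  (J2: last free bond brings effort in)

#0 stroke→J1
#1 stroke→TF1
#2 stroke→Sf1
#3 stroke→I1
#4 stroke→J2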